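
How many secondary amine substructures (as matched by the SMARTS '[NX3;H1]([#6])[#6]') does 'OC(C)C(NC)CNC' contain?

[NX3;H1]([#6])[#6] is the SMARTS for a secondary amine: a trivalent nitrogen with one H, bonded to two carbons.
The molecule carries 2 separate instances of an N-methylamino group (-NHCH3) meeting every constraint; each maps to a distinct set of atoms, giving 2 matches.

2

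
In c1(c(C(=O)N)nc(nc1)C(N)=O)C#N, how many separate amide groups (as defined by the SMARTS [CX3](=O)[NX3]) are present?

[CX3](=O)[NX3] is the SMARTS for an amide: a carbonyl carbon bonded to a trivalent nitrogen.
The molecule carries 2 separate instances of a primary amide (-C(=O)NH2) meeting every constraint; each maps to a distinct set of atoms, giving 2 matches.

2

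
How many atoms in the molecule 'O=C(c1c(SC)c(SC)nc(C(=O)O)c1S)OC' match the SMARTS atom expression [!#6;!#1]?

8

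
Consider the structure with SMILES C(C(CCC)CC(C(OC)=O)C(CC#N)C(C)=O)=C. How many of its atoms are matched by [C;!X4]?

5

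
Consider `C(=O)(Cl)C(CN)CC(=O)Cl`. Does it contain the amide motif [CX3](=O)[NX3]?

The pattern [CX3](=O)[NX3] describes a carbonyl carbon bonded to a trivalent nitrogen — an amide.
The closest candidate here is a primary amino group (-NH2), but the -NH2 is not attached to a carbonyl carbon. No other fragment satisfies the full query, so there is no match.

No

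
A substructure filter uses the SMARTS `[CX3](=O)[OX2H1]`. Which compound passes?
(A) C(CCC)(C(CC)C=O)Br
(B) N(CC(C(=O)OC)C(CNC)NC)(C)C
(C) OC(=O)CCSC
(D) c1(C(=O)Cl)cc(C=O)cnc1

C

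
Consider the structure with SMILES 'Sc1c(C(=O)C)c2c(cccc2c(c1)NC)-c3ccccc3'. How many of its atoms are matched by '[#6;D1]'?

2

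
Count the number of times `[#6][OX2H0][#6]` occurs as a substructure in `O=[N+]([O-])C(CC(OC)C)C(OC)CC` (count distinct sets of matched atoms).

2

[#6][OX2H0][#6] is the SMARTS for an ether: an aliphatic oxygen bridging two carbons with no H on the oxygen.
The molecule carries 2 separate instances of a methoxy ether (-OCH3) meeting every constraint; each maps to a distinct set of atoms, giving 2 matches.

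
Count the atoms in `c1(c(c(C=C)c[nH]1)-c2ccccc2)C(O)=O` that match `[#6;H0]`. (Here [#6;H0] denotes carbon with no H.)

5

Check the 16 heavy atoms by environment: 1× n (aromatic, H1) → no; 4× c (aromatic, H0) → match; 6× c (aromatic, H1) → no; 1× C (H1) → no; 1× C (H2) → no; 1× C (H0) → match; 1× O (H0) → no; 1× O (H1) → no.
Summing the matching environments: 4 + 1 = 5 matching atoms.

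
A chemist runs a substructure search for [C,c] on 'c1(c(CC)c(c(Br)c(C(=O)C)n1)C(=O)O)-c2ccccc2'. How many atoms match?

16

Check the 21 heavy atoms by environment: 1× n (aromatic) → no; 11× c (aromatic) → match; 5× C → match; 3× O → no; 1× Br → no.
Summing the matching environments: 11 + 5 = 16 matching atoms.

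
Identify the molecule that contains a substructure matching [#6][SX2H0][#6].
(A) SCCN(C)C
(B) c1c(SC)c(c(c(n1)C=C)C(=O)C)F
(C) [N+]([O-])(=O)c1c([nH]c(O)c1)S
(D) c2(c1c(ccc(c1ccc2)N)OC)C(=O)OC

[#6][SX2H0][#6] describes an aliphatic sulfur bridging two carbons with no H on the sulfur (a thioether).
(A) has a thiol (-SH) but the sulfur has H1, not H0 bridging two carbons.
(B) contains a methylthio ether (-SCH3), which satisfies every atom and bond constraint.
(C) has a thiol (-SH) but the sulfur has H1, not H0 bridging two carbons.
(D) has a methoxy ether (-OCH3) but the bridging atom is O, not S.
So the answer is (B).

B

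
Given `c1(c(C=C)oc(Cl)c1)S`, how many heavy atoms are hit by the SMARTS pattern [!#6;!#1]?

3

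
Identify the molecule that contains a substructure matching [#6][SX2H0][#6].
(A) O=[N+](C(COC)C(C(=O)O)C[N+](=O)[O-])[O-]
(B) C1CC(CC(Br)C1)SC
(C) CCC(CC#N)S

[#6][SX2H0][#6] describes an aliphatic sulfur bridging two carbons with no H on the sulfur (a thioether).
(A) has a methoxy ether (-OCH3) but the bridging atom is O, not S.
(B) contains a methylthio ether (-SCH3), which satisfies every atom and bond constraint.
(C) has a thiol (-SH) but the sulfur has H1, not H0 bridging two carbons.
So the answer is (B).

B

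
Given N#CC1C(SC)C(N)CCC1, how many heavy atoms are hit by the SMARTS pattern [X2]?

2

The query [X2] means: any atom with exactly two total connections (bonds + H).
Check the 11 heavy atoms by environment: 7× C (X4) → no; 1× N (X3) → no; 1× C (X2) → match; 1× N (X1) → no; 1× S (X2) → match.
Summing the matching environments: 1 + 1 = 2 matching atoms.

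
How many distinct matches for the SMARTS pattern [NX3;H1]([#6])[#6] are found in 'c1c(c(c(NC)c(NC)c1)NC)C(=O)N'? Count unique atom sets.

3

[NX3;H1]([#6])[#6] is the SMARTS for a secondary amine: a trivalent nitrogen with one H, bonded to two carbons.
The molecule carries 3 separate instances of an N-methylamino group (-NHCH3) meeting every constraint; each maps to a distinct set of atoms, giving 3 matches.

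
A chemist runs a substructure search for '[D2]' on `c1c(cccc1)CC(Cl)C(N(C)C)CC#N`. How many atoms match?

The query [D2] means: atom with exactly two heavy-atom neighbours.
Check the 16 heavy atoms by environment: 3× C (D2) → match; 2× C (D3) → no; 1× N (D1) → no; 1× N (D3) → no; 2× C (D1) → no; 1× Cl (D1) → no; 1× c (aromatic, D3) → no; 5× c (aromatic, D2) → match.
Summing the matching environments: 3 + 5 = 8 matching atoms.

8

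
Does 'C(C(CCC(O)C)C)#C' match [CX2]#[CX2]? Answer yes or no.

Yes

The pattern [CX2]#[CX2] describes a carbon-carbon triple bond — an alkyne.
The molecule carries an ethynyl group (-C#CH), whose atoms satisfy every constraint of the query, so the pattern matches.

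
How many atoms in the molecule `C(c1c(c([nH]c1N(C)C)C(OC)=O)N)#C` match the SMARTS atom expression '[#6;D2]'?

1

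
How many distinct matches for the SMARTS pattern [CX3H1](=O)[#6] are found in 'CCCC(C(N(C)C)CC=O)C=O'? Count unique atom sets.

2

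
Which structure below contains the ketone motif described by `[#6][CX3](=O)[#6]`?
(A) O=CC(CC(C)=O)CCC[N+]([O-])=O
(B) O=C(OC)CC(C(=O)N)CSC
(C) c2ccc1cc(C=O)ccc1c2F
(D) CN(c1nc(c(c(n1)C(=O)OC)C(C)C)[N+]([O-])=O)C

A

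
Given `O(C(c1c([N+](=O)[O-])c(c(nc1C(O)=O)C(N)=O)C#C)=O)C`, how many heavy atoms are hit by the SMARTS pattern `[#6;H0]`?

Check the 21 heavy atoms by environment: 1× n (aromatic, H0) → no; 5× c (aromatic, H0) → match; 4× C (H0) → match; 1× C (H1) → no; 5× O (H0) → no; 1× N (H2) → no; 1× O (H1) → no; 1× N (charge +1, H0) → no; 1× O (charge -1, H0) → no; 1× C (H3) → no.
Summing the matching environments: 5 + 4 = 9 matching atoms.

9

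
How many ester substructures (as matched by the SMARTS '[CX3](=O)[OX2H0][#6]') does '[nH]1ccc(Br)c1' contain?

[CX3](=O)[OX2H0][#6] is the SMARTS for an ester: a carbonyl carbon bonded to an oxygen that is itself bonded to carbon (no H on that O).
No fragment in the molecule satisfies every constraint, giving 0 matches.

0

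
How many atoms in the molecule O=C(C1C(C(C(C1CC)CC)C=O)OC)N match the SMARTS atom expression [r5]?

Check the 16 heavy atoms by environment: 5× C (in 5-ring) → match; 3× O (acyclic) → no; 7× C (acyclic) → no; 1× N (acyclic) → no.
That gives 5 matching atoms.

5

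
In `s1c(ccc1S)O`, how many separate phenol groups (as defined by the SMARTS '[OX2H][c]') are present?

[OX2H][c] is the SMARTS for a phenol: a hydroxyl oxygen attached to an aromatic carbon.
Exactly one fragment in the molecule meets all constraints, giving 1 match.

1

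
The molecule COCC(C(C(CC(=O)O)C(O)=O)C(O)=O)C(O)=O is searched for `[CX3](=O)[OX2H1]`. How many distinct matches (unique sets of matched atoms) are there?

4

[CX3](=O)[OX2H1] is the SMARTS for a carboxylic acid: an sp2 carbon double-bonded to O and single-bonded to an -OH oxygen.
The molecule carries 4 separate instances of a carboxylic acid group (-C(=O)OH) meeting every constraint; each maps to a distinct set of atoms, giving 4 matches.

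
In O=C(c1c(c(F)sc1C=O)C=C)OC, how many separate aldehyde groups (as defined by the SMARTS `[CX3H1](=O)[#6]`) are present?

[CX3H1](=O)[#6] is the SMARTS for an aldehyde: an sp2 carbon with one H, double-bonded to O and single-bonded to carbon.
Exactly one fragment in the molecule meets all constraints, giving 1 match.

1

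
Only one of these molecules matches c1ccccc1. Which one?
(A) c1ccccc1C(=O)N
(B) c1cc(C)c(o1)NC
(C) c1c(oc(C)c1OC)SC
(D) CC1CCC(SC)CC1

A

c1ccccc1 describes six aromatic carbons in a ring (a benzene ring).
(A) contains the required atom environment, so the pattern matches.
(B) has a methyl group (-CH3) but no six-membered all-carbon aromatic ring is present.
(C) has a methyl group (-CH3) but no six-membered all-carbon aromatic ring is present.
(D) has a methyl group (-CH3) but no six-membered all-carbon aromatic ring is present.
So the answer is (A).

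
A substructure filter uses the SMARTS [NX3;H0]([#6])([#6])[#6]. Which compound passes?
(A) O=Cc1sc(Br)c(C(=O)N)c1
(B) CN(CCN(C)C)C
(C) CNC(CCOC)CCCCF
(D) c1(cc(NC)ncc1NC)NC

[NX3;H0]([#6])([#6])[#6] describes a trivalent nitrogen with no H, bonded to three carbons (a tertiary amine).
(A) has a primary amide (-C(=O)NH2) but the amide nitrogen has H2 and only one carbon neighbour.
(B) contains a dimethylamino group (-N(CH3)2), which satisfies every atom and bond constraint.
(C) has an N-methylamino group (-NHCH3) but the nitrogen still has one H (H1), not H0.
(D) has an N-methylamino group (-NHCH3) but the nitrogen still has one H (H1), not H0.
So the answer is (B).

B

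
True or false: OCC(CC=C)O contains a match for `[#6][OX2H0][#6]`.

False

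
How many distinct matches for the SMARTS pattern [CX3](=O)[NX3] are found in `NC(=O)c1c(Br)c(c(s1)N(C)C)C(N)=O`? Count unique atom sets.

[CX3](=O)[NX3] is the SMARTS for an amide: a carbonyl carbon bonded to a trivalent nitrogen.
The molecule carries 2 separate instances of a primary amide (-C(=O)NH2) meeting every constraint; each maps to a distinct set of atoms, giving 2 matches.

2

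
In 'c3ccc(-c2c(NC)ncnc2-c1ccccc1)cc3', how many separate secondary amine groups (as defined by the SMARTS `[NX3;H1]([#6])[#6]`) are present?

[NX3;H1]([#6])[#6] is the SMARTS for a secondary amine: a trivalent nitrogen with one H, bonded to two carbons.
Exactly one fragment in the molecule meets all constraints, giving 1 match.

1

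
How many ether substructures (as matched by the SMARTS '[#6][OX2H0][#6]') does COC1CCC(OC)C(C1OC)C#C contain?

3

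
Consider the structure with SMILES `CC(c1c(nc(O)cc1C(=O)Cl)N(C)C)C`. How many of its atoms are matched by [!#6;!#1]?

5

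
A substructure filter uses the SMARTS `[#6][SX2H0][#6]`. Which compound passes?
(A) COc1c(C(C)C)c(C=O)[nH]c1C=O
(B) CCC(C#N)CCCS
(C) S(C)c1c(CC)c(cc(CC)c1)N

C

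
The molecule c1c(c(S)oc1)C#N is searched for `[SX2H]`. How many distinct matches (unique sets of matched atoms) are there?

1

[SX2H] is the SMARTS for a thiol: an aliphatic sulfur with two connections, one being H.
Exactly one fragment in the molecule meets all constraints, giving 1 match.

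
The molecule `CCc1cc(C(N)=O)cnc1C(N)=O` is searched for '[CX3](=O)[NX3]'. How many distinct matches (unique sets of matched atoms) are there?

2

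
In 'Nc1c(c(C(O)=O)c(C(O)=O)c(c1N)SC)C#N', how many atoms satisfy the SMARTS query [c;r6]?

6

The query [c;r6] means: aromatic carbon that belongs to a six-membered ring.
Check the 18 heavy atoms by environment: 6× c (aromatic, in 6-ring) → match; 4× C (acyclic) → no; 4× O (acyclic) → no; 3× N (acyclic) → no; 1× S (acyclic) → no.
That gives 6 matching atoms.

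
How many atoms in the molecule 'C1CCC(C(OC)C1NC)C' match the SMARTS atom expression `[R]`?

6

The query [R] means: R matches any atom that is part of a ring.
Check the 11 heavy atoms by environment: 6× C (in 6-ring) → match; 3× C (acyclic) → no; 1× O (acyclic) → no; 1× N (acyclic) → no.
That gives 6 matching atoms.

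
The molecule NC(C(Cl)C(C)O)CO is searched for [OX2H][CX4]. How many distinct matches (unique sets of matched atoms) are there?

[OX2H][CX4] is the SMARTS for an aliphatic alcohol: a hydroxyl oxygen bound to an sp3 (X4) carbon.
The molecule carries 2 separate instances of a hydroxyl group (-OH) meeting every constraint; each maps to a distinct set of atoms, giving 2 matches.

2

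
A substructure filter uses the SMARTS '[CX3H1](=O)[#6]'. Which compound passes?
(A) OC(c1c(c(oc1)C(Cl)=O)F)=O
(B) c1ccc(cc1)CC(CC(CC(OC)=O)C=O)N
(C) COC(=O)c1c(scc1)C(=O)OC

B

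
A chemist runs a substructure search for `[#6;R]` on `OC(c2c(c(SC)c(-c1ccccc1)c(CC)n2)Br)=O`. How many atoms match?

11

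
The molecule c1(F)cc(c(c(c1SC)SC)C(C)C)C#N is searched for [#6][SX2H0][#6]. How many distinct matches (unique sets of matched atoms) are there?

[#6][SX2H0][#6] is the SMARTS for a thioether: an aliphatic sulfur bridging two carbons with no H on the sulfur.
The molecule carries 2 separate instances of a methylthio ether (-SCH3) meeting every constraint; each maps to a distinct set of atoms, giving 2 matches.

2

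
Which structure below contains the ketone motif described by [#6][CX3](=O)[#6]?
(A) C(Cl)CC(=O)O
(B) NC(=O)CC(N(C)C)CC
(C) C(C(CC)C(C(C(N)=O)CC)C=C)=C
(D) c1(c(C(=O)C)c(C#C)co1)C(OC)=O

D

[#6][CX3](=O)[#6] describes a carbonyl carbon (no H) flanked by two carbons (a ketone).
(A) has a carboxylic acid group (-C(=O)OH) but one neighbour of the carbonyl carbon is O, not C.
(B) has a primary amide (-C(=O)NH2) but one neighbour of the carbonyl carbon is N, not C.
(C) has a primary amide (-C(=O)NH2) but one neighbour of the carbonyl carbon is N, not C.
(D) contains an acetyl/ketone group (-C(=O)CH3), which satisfies every atom and bond constraint.
So the answer is (D).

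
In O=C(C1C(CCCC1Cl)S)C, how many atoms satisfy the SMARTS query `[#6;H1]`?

Check the 11 heavy atoms by environment: 3× C (H1) → match; 3× C (H2) → no; 1× Cl (H0) → no; 1× C (H0) → no; 1× O (H0) → no; 1× C (H3) → no; 1× S (H1) → no.
That gives 3 matching atoms.

3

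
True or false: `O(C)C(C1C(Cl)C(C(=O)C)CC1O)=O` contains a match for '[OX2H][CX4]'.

The pattern [OX2H][CX4] describes a hydroxyl oxygen bound to an sp3 (X4) carbon — an aliphatic alcohol.
The molecule carries a hydroxyl group (-OH), whose atoms satisfy every constraint of the query, so the pattern matches.

True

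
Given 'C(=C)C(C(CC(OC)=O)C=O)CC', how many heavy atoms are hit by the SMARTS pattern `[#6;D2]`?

4

The query [#6;D2] means: any carbon bonded to exactly two heavy atoms.
Check the 13 heavy atoms by environment: 3× C (D1) → no; 4× C (D2) → match; 3× C (D3) → no; 2× O (D1) → no; 1× O (D2) → no.
That gives 4 matching atoms.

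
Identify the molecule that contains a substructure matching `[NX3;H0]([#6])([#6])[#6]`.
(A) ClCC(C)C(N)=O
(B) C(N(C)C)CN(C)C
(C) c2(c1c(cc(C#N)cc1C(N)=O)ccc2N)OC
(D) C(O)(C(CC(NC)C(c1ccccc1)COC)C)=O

[NX3;H0]([#6])([#6])[#6] describes a trivalent nitrogen with no H, bonded to three carbons (a tertiary amine).
(A) has a primary amide (-C(=O)NH2) but the amide nitrogen has H2 and only one carbon neighbour.
(B) contains a dimethylamino group (-N(CH3)2), which satisfies every atom and bond constraint.
(C) has a primary amino group (-NH2) but the nitrogen has H2, not H0 with three carbons.
(D) has an N-methylamino group (-NHCH3) but the nitrogen still has one H (H1), not H0.
So the answer is (B).

B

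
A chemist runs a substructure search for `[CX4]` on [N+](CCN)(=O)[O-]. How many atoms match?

The query [CX4] means: C with X4: aliphatic carbon with exactly 4 total connections (bonds + H).
Check the 6 heavy atoms by environment: 2× C (X4) → match; 1× N (X3) → no; 1× N (charge +1, X3) → no; 1× O (charge -1, X1) → no; 1× O (X1) → no.
That gives 2 matching atoms.

2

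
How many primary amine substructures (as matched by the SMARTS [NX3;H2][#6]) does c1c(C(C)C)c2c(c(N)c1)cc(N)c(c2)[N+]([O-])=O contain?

2

[NX3;H2][#6] is the SMARTS for a primary amine: a trivalent nitrogen with two H attached to carbon.
The molecule carries 2 separate instances of a primary amino group (-NH2) meeting every constraint; each maps to a distinct set of atoms, giving 2 matches.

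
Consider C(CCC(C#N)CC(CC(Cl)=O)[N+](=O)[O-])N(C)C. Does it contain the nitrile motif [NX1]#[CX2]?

Yes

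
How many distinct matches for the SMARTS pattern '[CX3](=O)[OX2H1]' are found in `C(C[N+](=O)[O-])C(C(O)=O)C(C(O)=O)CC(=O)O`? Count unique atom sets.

[CX3](=O)[OX2H1] is the SMARTS for a carboxylic acid: an sp2 carbon double-bonded to O and single-bonded to an -OH oxygen.
The molecule carries 3 separate instances of a carboxylic acid group (-C(=O)OH) meeting every constraint; each maps to a distinct set of atoms, giving 3 matches.

3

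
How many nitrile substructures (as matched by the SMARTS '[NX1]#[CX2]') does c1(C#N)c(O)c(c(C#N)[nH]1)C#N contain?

[NX1]#[CX2] is the SMARTS for a nitrile: a nitrogen triple-bonded to a two-connected carbon.
The molecule carries 3 separate instances of a nitrile (-C#N) meeting every constraint; each maps to a distinct set of atoms, giving 3 matches.

3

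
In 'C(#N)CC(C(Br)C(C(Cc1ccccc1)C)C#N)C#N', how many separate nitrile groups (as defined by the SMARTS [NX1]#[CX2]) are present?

3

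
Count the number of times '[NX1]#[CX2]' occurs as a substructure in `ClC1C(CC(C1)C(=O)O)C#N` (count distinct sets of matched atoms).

1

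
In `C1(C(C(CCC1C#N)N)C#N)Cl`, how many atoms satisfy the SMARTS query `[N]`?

3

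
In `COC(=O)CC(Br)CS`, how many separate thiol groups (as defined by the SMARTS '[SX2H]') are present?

1

[SX2H] is the SMARTS for a thiol: an aliphatic sulfur with two connections, one being H.
Exactly one fragment in the molecule meets all constraints, giving 1 match.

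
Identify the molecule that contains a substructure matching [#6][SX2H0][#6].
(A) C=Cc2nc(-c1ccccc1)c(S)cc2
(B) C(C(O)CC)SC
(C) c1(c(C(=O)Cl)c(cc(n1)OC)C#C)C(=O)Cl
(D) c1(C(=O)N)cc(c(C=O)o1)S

B

[#6][SX2H0][#6] describes an aliphatic sulfur bridging two carbons with no H on the sulfur (a thioether).
(A) has a thiol (-SH) but the sulfur has H1, not H0 bridging two carbons.
(B) contains a methylthio ether (-SCH3), which satisfies every atom and bond constraint.
(C) has a methoxy ether (-OCH3) but the bridging atom is O, not S.
(D) has a thiol (-SH) but the sulfur has H1, not H0 bridging two carbons.
So the answer is (B).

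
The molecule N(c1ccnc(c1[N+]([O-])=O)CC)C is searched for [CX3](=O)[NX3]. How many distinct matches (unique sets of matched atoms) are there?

0

[CX3](=O)[NX3] is the SMARTS for an amide: a carbonyl carbon bonded to a trivalent nitrogen.
No fragment in the molecule satisfies every constraint, giving 0 matches.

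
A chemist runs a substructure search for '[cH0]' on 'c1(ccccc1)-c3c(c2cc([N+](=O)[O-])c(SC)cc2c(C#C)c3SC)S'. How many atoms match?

The query [cH0] means: aromatic carbon with no attached hydrogen (substituted or ring-fusion).
Check the 26 heavy atoms by environment: 9× c (aromatic, H0) → match; 7× c (aromatic, H1) → no; 1× S (H1) → no; 1× C (H0) → no; 1× C (H1) → no; 2× S (H0) → no; 2× C (H3) → no; 1× N (charge +1, H0) → no; 1× O (charge -1, H0) → no; 1× O (H0) → no.
That gives 9 matching atoms.

9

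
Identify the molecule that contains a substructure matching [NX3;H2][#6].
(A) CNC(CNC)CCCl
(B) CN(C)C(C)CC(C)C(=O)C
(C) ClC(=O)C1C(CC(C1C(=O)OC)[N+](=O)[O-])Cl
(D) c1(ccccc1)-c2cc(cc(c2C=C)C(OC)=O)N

D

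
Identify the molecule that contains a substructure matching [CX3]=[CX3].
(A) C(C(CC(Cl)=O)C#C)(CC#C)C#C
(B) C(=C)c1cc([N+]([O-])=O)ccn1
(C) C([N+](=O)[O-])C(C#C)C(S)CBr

B

[CX3]=[CX3] describes a non-aromatic C=C double bond between two sp2 carbons (an alkene).
(A) has an ethynyl group (-C#CH) but the C-C bond is a triple bond, not a double bond.
(B) contains a vinyl group (-CH=CH2), which satisfies every atom and bond constraint.
(C) has an ethynyl group (-C#CH) but the C-C bond is a triple bond, not a double bond.
So the answer is (B).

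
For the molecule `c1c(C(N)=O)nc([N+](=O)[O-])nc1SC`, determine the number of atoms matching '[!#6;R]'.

The query [!#6;R] means: non-carbon atom that is part of a ring.
Check the 14 heavy atoms by environment: 2× n (aromatic, in 6-ring) → match; 4× c (aromatic, in 6-ring) → no; 2× C (acyclic) → no; 2× O (acyclic) → no; 1× N (acyclic) → no; 1× S (acyclic) → no; 1× N (charge +1, acyclic) → no; 1× O (charge -1, acyclic) → no.
That gives 2 matching atoms.

2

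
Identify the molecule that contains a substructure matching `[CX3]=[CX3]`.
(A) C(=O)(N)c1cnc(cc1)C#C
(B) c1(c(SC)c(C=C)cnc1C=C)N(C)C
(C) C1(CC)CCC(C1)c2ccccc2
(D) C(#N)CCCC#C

B

[CX3]=[CX3] describes a non-aromatic C=C double bond between two sp2 carbons (an alkene).
(A) has an ethynyl group (-C#CH) but the C-C bond is a triple bond, not a double bond.
(B) contains a vinyl group (-CH=CH2), which satisfies every atom and bond constraint.
(C) has an ethyl group (-CH2CH3) but its C-C bond is a single bond between CX4 carbons, not CX3=CX3.
(D) has an ethynyl group (-C#CH) but the C-C bond is a triple bond, not a double bond.
So the answer is (B).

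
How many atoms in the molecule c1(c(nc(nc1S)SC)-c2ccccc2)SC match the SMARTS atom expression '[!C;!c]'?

5

The query [!C;!c] means: neither aliphatic nor aromatic carbon — same as [!#6].
Check the 17 heavy atoms by environment: 2× n (aromatic) → match; 10× c (aromatic) → no; 3× S → match; 2× C → no.
Summing the matching environments: 2 + 3 = 5 matching atoms.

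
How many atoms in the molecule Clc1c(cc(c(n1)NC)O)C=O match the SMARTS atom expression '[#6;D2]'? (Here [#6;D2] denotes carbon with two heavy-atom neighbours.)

The query [#6;D2] means: any carbon bonded to exactly two heavy atoms.
Check the 12 heavy atoms by environment: 1× n (aromatic, D2) → no; 4× c (aromatic, D3) → no; 1× c (aromatic, D2) → match; 1× Cl (D1) → no; 1× N (D2) → no; 1× C (D1) → no; 1× C (D2) → match; 2× O (D1) → no.
Summing the matching environments: 1 + 1 = 2 matching atoms.

2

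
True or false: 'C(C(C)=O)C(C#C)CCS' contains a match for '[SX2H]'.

The pattern [SX2H] describes an aliphatic sulfur with two connections, one being H — a thiol.
The molecule carries a thiol (-SH), whose atoms satisfy every constraint of the query, so the pattern matches.

True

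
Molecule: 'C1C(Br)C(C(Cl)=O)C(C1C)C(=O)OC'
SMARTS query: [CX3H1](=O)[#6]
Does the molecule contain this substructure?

The pattern [CX3H1](=O)[#6] describes an sp2 carbon with one H, double-bonded to O and single-bonded to carbon — an aldehyde.
The closest candidate here is a methyl-ester group (-C(=O)OCH3), but the carbonyl carbon has H0, not H1. No other fragment satisfies the full query, so there is no match.

No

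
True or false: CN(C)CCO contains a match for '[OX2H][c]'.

False

The pattern [OX2H][c] describes a hydroxyl oxygen attached to an aromatic carbon — a phenol.
The closest candidate here is a hydroxyl group (-OH), but the -OH is on an aliphatic carbon, not an aromatic c. No other fragment satisfies the full query, so there is no match.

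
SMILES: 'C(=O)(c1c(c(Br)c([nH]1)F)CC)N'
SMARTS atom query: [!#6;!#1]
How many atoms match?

Check the 12 heavy atoms by environment: 1× n (aromatic) → match; 4× c (aromatic) → no; 3× C → no; 1× O → match; 1× N → match; 1× Br → match; 1× F → match.
Summing the matching environments: 1 + 1 + 1 + 1 + 1 = 5 matching atoms.

5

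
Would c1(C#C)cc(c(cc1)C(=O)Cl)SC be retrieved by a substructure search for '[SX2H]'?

The pattern [SX2H] describes an aliphatic sulfur with two connections, one being H — a thiol.
The closest candidate here is a methylthio ether (-SCH3), but the sulfur has H0 (bonded to two carbons), not H1. No other fragment satisfies the full query, so there is no match.

No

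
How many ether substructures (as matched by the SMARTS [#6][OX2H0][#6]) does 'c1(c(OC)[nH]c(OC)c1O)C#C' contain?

2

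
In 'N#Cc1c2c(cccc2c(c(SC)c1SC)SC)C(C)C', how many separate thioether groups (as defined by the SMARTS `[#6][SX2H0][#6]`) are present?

3

[#6][SX2H0][#6] is the SMARTS for a thioether: an aliphatic sulfur bridging two carbons with no H on the sulfur.
The molecule carries 3 separate instances of a methylthio ether (-SCH3) meeting every constraint; each maps to a distinct set of atoms, giving 3 matches.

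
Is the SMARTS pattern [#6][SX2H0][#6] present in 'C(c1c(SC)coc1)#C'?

The pattern [#6][SX2H0][#6] describes an aliphatic sulfur bridging two carbons with no H on the sulfur — a thioether.
The molecule carries a methylthio ether (-SCH3), whose atoms satisfy every constraint of the query, so the pattern matches.

Yes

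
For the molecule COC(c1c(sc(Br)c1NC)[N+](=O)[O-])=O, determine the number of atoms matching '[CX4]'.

The query [CX4] means: C with X4: aliphatic carbon with exactly 4 total connections (bonds + H).
Check the 15 heavy atoms by environment: 1× s (aromatic, X2) → no; 4× c (aromatic, X3) → no; 1× C (X3) → no; 2× O (X1) → no; 1× O (X2) → no; 2× C (X4) → match; 1× Br (X1) → no; 1× N (X3) → no; 1× N (charge +1, X3) → no; 1× O (charge -1, X1) → no.
That gives 2 matching atoms.

2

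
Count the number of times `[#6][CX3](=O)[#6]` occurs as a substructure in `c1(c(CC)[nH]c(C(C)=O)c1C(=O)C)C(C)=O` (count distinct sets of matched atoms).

[#6][CX3](=O)[#6] is the SMARTS for a ketone: a carbonyl carbon (no H) flanked by two carbons.
The molecule carries 3 separate instances of an acetyl/ketone group (-C(=O)CH3) meeting every constraint; each maps to a distinct set of atoms, giving 3 matches.

3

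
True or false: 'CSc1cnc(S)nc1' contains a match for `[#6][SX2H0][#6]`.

The pattern [#6][SX2H0][#6] describes an aliphatic sulfur bridging two carbons with no H on the sulfur — a thioether.
The molecule carries a methylthio ether (-SCH3), whose atoms satisfy every constraint of the query, so the pattern matches.

True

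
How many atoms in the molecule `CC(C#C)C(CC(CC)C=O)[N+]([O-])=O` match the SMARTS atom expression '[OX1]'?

The query [OX1] means: aliphatic oxygen with one total connection — typically a carbonyl =O or an oxide.
Check the 14 heavy atoms by environment: 7× C (X4) → no; 1× N (charge +1, X3) → no; 1× O (charge -1, X1) → match; 2× O (X1) → match; 1× C (X3) → no; 2× C (X2) → no.
Summing the matching environments: 1 + 2 = 3 matching atoms.

3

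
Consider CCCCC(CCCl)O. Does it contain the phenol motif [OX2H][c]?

No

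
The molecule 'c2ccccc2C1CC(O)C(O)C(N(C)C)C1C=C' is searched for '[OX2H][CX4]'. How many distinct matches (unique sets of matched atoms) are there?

2

[OX2H][CX4] is the SMARTS for an aliphatic alcohol: a hydroxyl oxygen bound to an sp3 (X4) carbon.
The molecule carries 2 separate instances of a hydroxyl group (-OH) meeting every constraint; each maps to a distinct set of atoms, giving 2 matches.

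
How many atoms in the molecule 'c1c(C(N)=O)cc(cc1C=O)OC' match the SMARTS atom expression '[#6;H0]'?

The query [#6;H0] means: any carbon with no attached hydrogen.
Check the 13 heavy atoms by environment: 3× c (aromatic, H1) → no; 3× c (aromatic, H0) → match; 1× C (H1) → no; 3× O (H0) → no; 1× C (H3) → no; 1× C (H0) → match; 1× N (H2) → no.
Summing the matching environments: 3 + 1 = 4 matching atoms.

4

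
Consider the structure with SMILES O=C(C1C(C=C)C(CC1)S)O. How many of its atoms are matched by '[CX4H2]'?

2

The query [CX4H2] means: sp3 carbon (X4) with exactly two hydrogens.
Check the 11 heavy atoms by environment: 3× C (H1, X4) → no; 2× C (H2, X4) → match; 1× C (H1, X3) → no; 1× C (H2, X3) → no; 1× C (H0, X3) → no; 1× O (H0, X1) → no; 1× O (H1, X2) → no; 1× S (H1, X2) → no.
That gives 2 matching atoms.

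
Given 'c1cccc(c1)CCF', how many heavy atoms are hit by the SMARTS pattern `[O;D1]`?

0

Check the 9 heavy atoms by environment: 2× C (D2) → no; 1× c (aromatic, D3) → no; 5× c (aromatic, D2) → no; 1× F (D1) → no.
No environment satisfies the query, so 0 matching atoms.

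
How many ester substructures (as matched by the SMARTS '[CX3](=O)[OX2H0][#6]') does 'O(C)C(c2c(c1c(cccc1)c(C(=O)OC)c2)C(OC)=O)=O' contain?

[CX3](=O)[OX2H0][#6] is the SMARTS for an ester: a carbonyl carbon bonded to an oxygen that is itself bonded to carbon (no H on that O).
The molecule carries 3 separate instances of a methyl-ester group (-C(=O)OCH3) meeting every constraint; each maps to a distinct set of atoms, giving 3 matches.

3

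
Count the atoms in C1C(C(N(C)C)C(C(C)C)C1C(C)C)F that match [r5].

5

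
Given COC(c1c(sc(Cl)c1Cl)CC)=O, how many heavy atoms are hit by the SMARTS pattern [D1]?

5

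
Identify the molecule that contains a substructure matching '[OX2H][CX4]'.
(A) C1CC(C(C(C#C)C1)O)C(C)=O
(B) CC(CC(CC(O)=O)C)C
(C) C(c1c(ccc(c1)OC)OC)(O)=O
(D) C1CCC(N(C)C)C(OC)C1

A

[OX2H][CX4] describes a hydroxyl oxygen bound to an sp3 (X4) carbon (an aliphatic alcohol).
(A) contains a hydroxyl group (-OH), which satisfies every atom and bond constraint.
(B) has a carboxylic acid group (-C(=O)OH) but the -OH is on a CX3 carbonyl carbon, not a CX4 carbon.
(C) has a methoxy ether (-OCH3) but the oxygen has H0 (ether), not H1.
(D) has a methoxy ether (-OCH3) but the oxygen has H0 (ether), not H1.
So the answer is (A).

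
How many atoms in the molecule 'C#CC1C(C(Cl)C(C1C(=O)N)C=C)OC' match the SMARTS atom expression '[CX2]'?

2

The query [CX2] means: C with X2: aliphatic carbon with exactly 2 total connections.
Check the 15 heavy atoms by environment: 6× C (X4) → no; 3× C (X3) → no; 1× O (X1) → no; 1× N (X3) → no; 2× C (X2) → match; 1× O (X2) → no; 1× Cl (X1) → no.
That gives 2 matching atoms.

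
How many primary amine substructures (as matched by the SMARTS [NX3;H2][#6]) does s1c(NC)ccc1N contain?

1

[NX3;H2][#6] is the SMARTS for a primary amine: a trivalent nitrogen with two H attached to carbon.
Exactly one fragment in the molecule meets all constraints, giving 1 match.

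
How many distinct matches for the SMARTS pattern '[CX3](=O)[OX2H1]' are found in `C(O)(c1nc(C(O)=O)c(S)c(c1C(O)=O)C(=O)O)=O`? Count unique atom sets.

4

[CX3](=O)[OX2H1] is the SMARTS for a carboxylic acid: an sp2 carbon double-bonded to O and single-bonded to an -OH oxygen.
The molecule carries 4 separate instances of a carboxylic acid group (-C(=O)OH) meeting every constraint; each maps to a distinct set of atoms, giving 4 matches.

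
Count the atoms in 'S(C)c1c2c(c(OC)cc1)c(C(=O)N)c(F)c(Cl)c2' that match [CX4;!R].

The query [CX4;!R] means: aliphatic carbon with four total connections, not in a ring.
Check the 19 heavy atoms by environment: 10× c (aromatic, X3, in 6-ring) → no; 1× Cl (X1, acyclic) → no; 1× O (X2, acyclic) → no; 2× C (X4, acyclic) → match; 1× F (X1, acyclic) → no; 1× C (X3, acyclic) → no; 1× O (X1, acyclic) → no; 1× N (X3, acyclic) → no; 1× S (X2, acyclic) → no.
That gives 2 matching atoms.

2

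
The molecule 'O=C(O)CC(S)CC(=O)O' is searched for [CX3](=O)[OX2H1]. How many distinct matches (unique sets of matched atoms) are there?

2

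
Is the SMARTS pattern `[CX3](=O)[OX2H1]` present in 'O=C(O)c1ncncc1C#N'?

Yes

The pattern [CX3](=O)[OX2H1] describes an sp2 carbon double-bonded to O and single-bonded to an -OH oxygen — a carboxylic acid.
The molecule carries a carboxylic acid group (-C(=O)OH), whose atoms satisfy every constraint of the query, so the pattern matches.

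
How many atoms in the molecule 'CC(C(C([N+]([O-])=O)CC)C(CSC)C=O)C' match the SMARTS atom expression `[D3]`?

5

The query [D3] means: atom with exactly three heavy-atom neighbours.
Check the 16 heavy atoms by environment: 3× C (D2) → no; 4× C (D3) → match; 4× C (D1) → no; 1× N (charge +1, D3) → match; 1× O (charge -1, D1) → no; 2× O (D1) → no; 1× S (D2) → no.
Summing the matching environments: 4 + 1 = 5 matching atoms.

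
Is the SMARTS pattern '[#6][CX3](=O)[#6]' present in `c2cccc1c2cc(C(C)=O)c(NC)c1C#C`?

The pattern [#6][CX3](=O)[#6] describes a carbonyl carbon (no H) flanked by two carbons — a ketone.
The molecule carries an acetyl/ketone group (-C(=O)CH3), whose atoms satisfy every constraint of the query, so the pattern matches.

Yes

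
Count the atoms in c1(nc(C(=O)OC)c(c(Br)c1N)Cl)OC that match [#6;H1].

0

The query [#6;H1] means: any carbon bearing exactly one hydrogen.
Check the 15 heavy atoms by environment: 1× n (aromatic, H0) → no; 5× c (aromatic, H0) → no; 1× Cl (H0) → no; 1× Br (H0) → no; 1× C (H0) → no; 3× O (H0) → no; 2× C (H3) → no; 1× N (H2) → no.
No environment satisfies the query, so 0 matching atoms.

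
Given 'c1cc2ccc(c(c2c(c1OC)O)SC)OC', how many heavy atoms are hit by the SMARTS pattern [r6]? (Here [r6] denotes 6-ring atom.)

10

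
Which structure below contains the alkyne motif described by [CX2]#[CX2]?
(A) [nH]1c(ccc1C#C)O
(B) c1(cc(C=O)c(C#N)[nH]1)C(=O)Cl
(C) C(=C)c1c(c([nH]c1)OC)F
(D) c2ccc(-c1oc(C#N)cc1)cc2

A

[CX2]#[CX2] describes a carbon-carbon triple bond (an alkyne).
(A) contains an ethynyl group (-C#CH), which satisfies every atom and bond constraint.
(B) has a nitrile (-C#N) but the triple bond is C#N, not C#C.
(C) has a vinyl group (-CH=CH2) but the C=C is a double bond; both carbons are CX3, not CX2.
(D) has a nitrile (-C#N) but the triple bond is C#N, not C#C.
So the answer is (A).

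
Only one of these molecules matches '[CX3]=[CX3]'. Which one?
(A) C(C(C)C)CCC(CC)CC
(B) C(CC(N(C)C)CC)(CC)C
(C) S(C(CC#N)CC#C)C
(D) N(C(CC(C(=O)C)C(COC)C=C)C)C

D

[CX3]=[CX3] describes a non-aromatic C=C double bond between two sp2 carbons (an alkene).
(A) has an ethyl group (-CH2CH3) but its C-C bond is a single bond between CX4 carbons, not CX3=CX3.
(B) has an ethyl group (-CH2CH3) but its C-C bond is a single bond between CX4 carbons, not CX3=CX3.
(C) has an ethynyl group (-C#CH) but the C-C bond is a triple bond, not a double bond.
(D) contains a vinyl group (-CH=CH2), which satisfies every atom and bond constraint.
So the answer is (D).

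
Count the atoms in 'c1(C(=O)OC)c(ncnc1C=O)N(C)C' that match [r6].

6

Check the 15 heavy atoms by environment: 2× n (aromatic, in 6-ring) → match; 4× c (aromatic, in 6-ring) → match; 1× N (acyclic) → no; 5× C (acyclic) → no; 3× O (acyclic) → no.
Summing the matching environments: 2 + 4 = 6 matching atoms.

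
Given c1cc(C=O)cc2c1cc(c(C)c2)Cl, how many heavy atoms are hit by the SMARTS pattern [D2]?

The query [D2] means: atom with exactly two heavy-atom neighbours.
Check the 14 heavy atoms by environment: 5× c (aromatic, D3) → no; 5× c (aromatic, D2) → match; 1× C (D2) → match; 1× O (D1) → no; 1× C (D1) → no; 1× Cl (D1) → no.
Summing the matching environments: 5 + 1 = 6 matching atoms.

6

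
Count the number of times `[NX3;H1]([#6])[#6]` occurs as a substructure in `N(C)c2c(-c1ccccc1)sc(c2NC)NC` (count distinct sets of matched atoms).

3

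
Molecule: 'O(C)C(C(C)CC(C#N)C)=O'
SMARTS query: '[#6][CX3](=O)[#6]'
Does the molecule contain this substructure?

No

The pattern [#6][CX3](=O)[#6] describes a carbonyl carbon (no H) flanked by two carbons — a ketone.
The closest candidate here is a methyl-ester group (-C(=O)OCH3), but one neighbour of the carbonyl carbon is O, not C. No other fragment satisfies the full query, so there is no match.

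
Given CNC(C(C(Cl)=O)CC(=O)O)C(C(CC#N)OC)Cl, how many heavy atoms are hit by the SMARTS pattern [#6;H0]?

3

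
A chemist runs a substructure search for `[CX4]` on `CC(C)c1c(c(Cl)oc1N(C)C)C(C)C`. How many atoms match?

The query [CX4] means: C with X4: aliphatic carbon with exactly 4 total connections (bonds + H).
Check the 15 heavy atoms by environment: 1× o (aromatic, X2) → no; 4× c (aromatic, X3) → no; 1× Cl (X1) → no; 8× C (X4) → match; 1× N (X3) → no.
That gives 8 matching atoms.

8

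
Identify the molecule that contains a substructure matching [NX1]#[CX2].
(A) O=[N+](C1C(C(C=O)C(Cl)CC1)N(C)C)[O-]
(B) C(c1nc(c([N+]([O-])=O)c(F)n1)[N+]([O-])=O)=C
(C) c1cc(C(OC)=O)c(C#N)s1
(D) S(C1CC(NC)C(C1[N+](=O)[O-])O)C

[NX1]#[CX2] describes a nitrogen triple-bonded to a two-connected carbon (a nitrile).
(A) has a nitro group (-[N+](=O)[O-]) but there is no C#N triple bond.
(B) has a nitro group (-[N+](=O)[O-]) but there is no C#N triple bond.
(C) contains a nitrile (-C#N), which satisfies every atom and bond constraint.
(D) has a nitro group (-[N+](=O)[O-]) but there is no C#N triple bond.
So the answer is (C).

C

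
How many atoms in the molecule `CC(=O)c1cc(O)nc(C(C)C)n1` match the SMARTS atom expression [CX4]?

4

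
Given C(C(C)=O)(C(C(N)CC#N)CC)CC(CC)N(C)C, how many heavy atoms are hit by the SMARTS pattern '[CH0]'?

The query [CH0] means: aliphatic carbon with no attached hydrogen.
Check the 19 heavy atoms by environment: 4× C (H2) → no; 4× C (H1) → no; 5× C (H3) → no; 2× C (H0) → match; 1× O (H0) → no; 1× N (H2) → no; 2× N (H0) → no.
That gives 2 matching atoms.

2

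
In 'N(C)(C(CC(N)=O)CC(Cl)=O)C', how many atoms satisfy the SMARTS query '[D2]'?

2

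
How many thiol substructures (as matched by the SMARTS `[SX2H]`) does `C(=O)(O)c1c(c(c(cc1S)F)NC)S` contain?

[SX2H] is the SMARTS for a thiol: an aliphatic sulfur with two connections, one being H.
The molecule carries 2 separate instances of a thiol (-SH) meeting every constraint; each maps to a distinct set of atoms, giving 2 matches.

2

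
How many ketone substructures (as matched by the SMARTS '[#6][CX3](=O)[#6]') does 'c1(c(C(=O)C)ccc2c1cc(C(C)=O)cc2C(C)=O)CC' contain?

3

[#6][CX3](=O)[#6] is the SMARTS for a ketone: a carbonyl carbon (no H) flanked by two carbons.
The molecule carries 3 separate instances of an acetyl/ketone group (-C(=O)CH3) meeting every constraint; each maps to a distinct set of atoms, giving 3 matches.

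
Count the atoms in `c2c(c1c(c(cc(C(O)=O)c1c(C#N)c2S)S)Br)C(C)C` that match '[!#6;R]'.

0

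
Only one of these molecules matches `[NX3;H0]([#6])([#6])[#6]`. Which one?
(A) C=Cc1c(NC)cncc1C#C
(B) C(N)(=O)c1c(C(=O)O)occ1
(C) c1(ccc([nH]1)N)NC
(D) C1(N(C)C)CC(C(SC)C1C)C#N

D

[NX3;H0]([#6])([#6])[#6] describes a trivalent nitrogen with no H, bonded to three carbons (a tertiary amine).
(A) has an N-methylamino group (-NHCH3) but the nitrogen still has one H (H1), not H0.
(B) has a primary amide (-C(=O)NH2) but the amide nitrogen has H2 and only one carbon neighbour.
(C) has an N-methylamino group (-NHCH3) but the nitrogen still has one H (H1), not H0.
(D) contains a dimethylamino group (-N(CH3)2), which satisfies every atom and bond constraint.
So the answer is (D).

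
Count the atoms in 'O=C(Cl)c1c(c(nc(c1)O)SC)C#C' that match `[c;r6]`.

5

The query [c;r6] means: aromatic carbon that belongs to a six-membered ring.
Check the 14 heavy atoms by environment: 1× n (aromatic, in 6-ring) → no; 5× c (aromatic, in 6-ring) → match; 4× C (acyclic) → no; 2× O (acyclic) → no; 1× Cl (acyclic) → no; 1× S (acyclic) → no.
That gives 5 matching atoms.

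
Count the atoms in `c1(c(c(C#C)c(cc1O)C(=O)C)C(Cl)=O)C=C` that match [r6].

6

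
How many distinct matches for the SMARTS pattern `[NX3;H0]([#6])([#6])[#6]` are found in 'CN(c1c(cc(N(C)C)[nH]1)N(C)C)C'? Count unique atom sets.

3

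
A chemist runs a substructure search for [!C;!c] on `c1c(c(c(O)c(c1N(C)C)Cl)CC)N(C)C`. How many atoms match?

4

Check the 16 heavy atoms by environment: 6× c (aromatic) → no; 2× N → match; 6× C → no; 1× O → match; 1× Cl → match.
Summing the matching environments: 2 + 1 + 1 = 4 matching atoms.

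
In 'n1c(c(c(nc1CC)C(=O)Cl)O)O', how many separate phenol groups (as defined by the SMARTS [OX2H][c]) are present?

2

[OX2H][c] is the SMARTS for a phenol: a hydroxyl oxygen attached to an aromatic carbon.
The molecule carries 2 separate instances of a hydroxyl group (-OH) meeting every constraint; each maps to a distinct set of atoms, giving 2 matches.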